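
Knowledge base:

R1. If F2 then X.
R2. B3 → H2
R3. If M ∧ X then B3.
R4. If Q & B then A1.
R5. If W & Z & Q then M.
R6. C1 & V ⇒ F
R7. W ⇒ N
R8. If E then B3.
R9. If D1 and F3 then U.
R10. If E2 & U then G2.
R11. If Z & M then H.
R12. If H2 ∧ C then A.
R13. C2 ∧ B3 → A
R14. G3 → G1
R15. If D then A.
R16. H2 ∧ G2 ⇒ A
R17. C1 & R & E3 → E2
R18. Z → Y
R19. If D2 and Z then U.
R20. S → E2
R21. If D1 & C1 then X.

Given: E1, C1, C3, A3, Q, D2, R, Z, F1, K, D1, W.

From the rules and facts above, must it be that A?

No

Forward chaining from the given facts derives: M, N, H, Y, U, X, B3, H2.
Rules concluding A: R12 needs C; R13 needs C2; R15 needs D; R16 needs G2 — none of these are established.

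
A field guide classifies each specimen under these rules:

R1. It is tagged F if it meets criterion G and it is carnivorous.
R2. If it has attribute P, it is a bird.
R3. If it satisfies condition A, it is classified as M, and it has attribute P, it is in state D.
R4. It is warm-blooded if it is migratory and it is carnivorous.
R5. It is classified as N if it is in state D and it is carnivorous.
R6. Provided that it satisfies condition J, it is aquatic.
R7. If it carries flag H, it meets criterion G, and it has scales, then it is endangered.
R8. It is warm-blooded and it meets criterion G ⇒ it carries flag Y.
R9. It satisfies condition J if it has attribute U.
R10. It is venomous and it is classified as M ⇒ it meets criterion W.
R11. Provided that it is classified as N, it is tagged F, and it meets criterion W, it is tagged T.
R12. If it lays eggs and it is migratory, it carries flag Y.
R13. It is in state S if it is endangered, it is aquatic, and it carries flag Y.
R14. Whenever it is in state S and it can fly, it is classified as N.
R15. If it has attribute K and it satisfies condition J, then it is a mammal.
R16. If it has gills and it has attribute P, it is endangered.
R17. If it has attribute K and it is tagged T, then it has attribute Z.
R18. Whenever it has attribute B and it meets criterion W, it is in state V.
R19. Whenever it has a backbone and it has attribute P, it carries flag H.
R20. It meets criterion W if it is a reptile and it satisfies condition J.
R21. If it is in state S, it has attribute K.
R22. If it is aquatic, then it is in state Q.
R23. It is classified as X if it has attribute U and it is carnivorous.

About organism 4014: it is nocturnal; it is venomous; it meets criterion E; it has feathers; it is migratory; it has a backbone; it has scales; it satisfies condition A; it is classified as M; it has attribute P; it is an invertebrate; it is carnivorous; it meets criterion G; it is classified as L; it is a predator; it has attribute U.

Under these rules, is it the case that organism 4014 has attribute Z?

Yes

By R1 (it meets criterion G, it is carnivorous): it is tagged F.
By R3 (it satisfies condition A, it is classified as M, it has attribute P): it is in state D.
By R4 (it is migratory, it is carnivorous): it is warm-blooded.
By R5 (it is in state D, it is carnivorous): it is classified as N.
By R8 (it is warm-blooded, it meets criterion G): it carries flag Y.
By R9 (it has attribute U): it satisfies condition J.
By R10 (it is venomous, it is classified as M): it meets criterion W.
By R11 (it is classified as N, it is tagged F, it meets criterion W): it is tagged T.
By R19 (it has a backbone, it has attribute P): it carries flag H.
By R6 (it satisfies condition J): it is aquatic.
By R7 (it carries flag H, it meets criterion G, it has scales): it is endangered.
By R13 (it is endangered, it is aquatic, it carries flag Y): it is in state S.
By R21 (it is in state S): it has attribute K.
By R17 (it has attribute K, it is tagged T): it has attribute Z.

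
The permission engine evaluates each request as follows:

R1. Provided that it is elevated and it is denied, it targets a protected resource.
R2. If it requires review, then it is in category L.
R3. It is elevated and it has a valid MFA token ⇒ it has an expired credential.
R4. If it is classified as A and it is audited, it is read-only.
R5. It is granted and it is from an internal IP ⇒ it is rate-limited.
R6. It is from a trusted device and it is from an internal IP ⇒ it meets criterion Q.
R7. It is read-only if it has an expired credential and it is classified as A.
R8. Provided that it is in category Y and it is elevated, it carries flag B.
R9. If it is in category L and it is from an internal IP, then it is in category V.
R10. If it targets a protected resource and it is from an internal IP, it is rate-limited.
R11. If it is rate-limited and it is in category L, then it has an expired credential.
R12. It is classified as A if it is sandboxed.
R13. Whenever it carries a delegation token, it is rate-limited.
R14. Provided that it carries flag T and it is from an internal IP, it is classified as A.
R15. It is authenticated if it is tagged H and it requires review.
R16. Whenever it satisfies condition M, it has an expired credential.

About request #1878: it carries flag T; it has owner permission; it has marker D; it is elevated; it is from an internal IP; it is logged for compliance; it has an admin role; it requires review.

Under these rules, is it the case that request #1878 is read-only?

Forward chaining from the given facts derives: is in category L, is in category V, is classified as A.
Rules concluding "it is read-only": R4 needs "it is audited"; R7 needs "it has an expired credential" — none of these are established.

No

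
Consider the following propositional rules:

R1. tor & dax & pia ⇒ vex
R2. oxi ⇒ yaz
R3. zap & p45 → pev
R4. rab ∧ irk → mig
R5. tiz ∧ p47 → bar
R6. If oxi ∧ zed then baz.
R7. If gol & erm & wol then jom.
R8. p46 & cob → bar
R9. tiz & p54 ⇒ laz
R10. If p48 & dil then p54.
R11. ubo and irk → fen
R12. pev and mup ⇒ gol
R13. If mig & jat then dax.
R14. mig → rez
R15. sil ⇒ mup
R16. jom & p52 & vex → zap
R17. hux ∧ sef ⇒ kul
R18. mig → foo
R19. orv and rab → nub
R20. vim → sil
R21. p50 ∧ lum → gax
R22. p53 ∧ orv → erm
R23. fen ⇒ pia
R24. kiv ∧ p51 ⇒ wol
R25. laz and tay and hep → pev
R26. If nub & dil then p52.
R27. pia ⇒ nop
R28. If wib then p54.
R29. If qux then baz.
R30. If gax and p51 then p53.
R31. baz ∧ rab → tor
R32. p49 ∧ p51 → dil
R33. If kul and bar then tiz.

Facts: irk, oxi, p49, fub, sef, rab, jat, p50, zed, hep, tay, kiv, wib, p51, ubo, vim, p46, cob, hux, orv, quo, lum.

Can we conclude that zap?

Yes

mig  (by R4: rab, irk)
baz  (by R6: oxi, zed)
bar  (by R8: p46, cob)
fen  (by R11: ubo, irk)
dax  (by R13: mig, jat)
kul  (by R17: hux, sef)
nub  (by R19: orv, rab)
sil  (by R20: vim)
gax  (by R21: p50, lum)
pia  (by R23: fen)
wol  (by R24: kiv, p51)
p54  (by R28: wib)
p53  (by R30: gax, p51)
tor  (by R31: baz, rab)
dil  (by R32: p49, p51)
tiz  (by R33: kul, bar)
vex  (by R1: tor, dax, pia)
laz  (by R9: tiz, p54)
mup  (by R15: sil)
erm  (by R22: p53, orv)
pev  (by R25: laz, tay, hep)
p52  (by R26: nub, dil)
gol  (by R12: pev, mup)
jom  (by R7: gol, erm, wol)
zap  (by R16: jom, p52, vex)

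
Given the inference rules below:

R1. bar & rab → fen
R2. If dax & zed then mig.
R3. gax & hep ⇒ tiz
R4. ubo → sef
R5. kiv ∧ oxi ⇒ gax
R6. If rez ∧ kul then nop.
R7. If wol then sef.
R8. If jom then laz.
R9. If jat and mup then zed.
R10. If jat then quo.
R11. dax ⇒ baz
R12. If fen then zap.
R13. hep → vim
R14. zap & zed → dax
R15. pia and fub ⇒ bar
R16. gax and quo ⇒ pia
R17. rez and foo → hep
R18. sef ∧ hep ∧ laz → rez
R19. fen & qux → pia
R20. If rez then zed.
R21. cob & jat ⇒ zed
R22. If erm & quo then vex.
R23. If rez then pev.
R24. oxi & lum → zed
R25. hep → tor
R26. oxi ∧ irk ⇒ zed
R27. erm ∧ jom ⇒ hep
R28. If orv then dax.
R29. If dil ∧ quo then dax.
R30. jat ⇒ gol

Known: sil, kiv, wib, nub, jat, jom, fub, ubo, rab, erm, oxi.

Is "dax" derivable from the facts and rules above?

sef  (by R4: ubo)
gax  (by R5: kiv, oxi)
laz  (by R8: jom)
quo  (by R10: jat)
pia  (by R16: gax, quo)
hep  (by R27: erm, jom)
bar  (by R15: pia, fub)
rez  (by R18: sef, hep, laz)
zed  (by R20: rez)
fen  (by R1: bar, rab)
zap  (by R12: fen)
dax  (by R14: zap, zed)

Yes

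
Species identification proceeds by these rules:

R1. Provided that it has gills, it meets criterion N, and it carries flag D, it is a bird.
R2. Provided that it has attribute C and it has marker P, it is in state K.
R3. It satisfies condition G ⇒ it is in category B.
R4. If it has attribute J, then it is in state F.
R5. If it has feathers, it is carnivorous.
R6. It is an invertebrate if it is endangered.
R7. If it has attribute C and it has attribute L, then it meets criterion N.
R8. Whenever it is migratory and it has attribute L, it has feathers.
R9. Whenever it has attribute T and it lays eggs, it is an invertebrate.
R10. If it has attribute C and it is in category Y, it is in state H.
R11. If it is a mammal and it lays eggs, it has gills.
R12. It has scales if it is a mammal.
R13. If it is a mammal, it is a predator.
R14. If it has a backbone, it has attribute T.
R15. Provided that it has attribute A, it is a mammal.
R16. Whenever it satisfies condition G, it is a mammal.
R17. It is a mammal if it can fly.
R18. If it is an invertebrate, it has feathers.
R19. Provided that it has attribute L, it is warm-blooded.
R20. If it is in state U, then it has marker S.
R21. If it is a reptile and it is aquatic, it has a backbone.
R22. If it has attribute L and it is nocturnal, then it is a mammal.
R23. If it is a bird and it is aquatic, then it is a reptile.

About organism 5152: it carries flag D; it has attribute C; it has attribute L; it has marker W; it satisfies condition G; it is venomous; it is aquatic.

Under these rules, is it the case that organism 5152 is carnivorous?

Forward chaining from the given facts derives: is in category B, meets criterion N, is a mammal, is warm-blooded, has scales, is a predator.
The only rule concluding "it is carnivorous" is R5, which needs "it has feathers"; that is never established.

No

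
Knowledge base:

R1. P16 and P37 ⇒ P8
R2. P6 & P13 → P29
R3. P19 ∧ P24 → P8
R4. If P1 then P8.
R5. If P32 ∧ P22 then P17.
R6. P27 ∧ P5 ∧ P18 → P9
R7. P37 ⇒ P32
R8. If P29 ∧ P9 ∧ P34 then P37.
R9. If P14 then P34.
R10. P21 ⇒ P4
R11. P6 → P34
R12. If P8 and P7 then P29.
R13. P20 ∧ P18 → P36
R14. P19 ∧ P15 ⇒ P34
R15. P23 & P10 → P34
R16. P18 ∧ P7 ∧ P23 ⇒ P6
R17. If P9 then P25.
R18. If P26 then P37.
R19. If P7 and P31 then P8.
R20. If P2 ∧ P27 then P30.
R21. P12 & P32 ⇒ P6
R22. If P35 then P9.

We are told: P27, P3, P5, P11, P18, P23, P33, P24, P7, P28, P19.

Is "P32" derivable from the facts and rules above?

P8  (by R3: P19, P24)
P9  (by R6: P27, P5, P18)
P29  (by R12: P8, P7)
P6  (by R16: P18, P7, P23)
P34  (by R11: P6)
P37  (by R8: P29, P9, P34)
P32  (by R7: P37)

Yes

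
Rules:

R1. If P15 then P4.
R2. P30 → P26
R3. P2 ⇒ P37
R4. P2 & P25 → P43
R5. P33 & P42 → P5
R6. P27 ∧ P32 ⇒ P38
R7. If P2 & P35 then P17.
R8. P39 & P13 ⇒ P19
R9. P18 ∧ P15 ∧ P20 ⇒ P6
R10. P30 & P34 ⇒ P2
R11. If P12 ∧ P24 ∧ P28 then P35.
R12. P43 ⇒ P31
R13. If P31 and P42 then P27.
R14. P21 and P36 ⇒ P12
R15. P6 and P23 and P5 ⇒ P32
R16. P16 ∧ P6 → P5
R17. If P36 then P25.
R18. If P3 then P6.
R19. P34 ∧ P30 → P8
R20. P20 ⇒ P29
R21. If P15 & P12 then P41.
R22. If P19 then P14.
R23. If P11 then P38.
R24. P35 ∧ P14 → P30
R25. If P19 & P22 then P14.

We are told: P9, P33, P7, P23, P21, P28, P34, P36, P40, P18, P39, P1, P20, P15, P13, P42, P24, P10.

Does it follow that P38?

P5  (by R5: P33, P42)
P19  (by R8: P39, P13)
P6  (by R9: P18, P15, P20)
P12  (by R14: P21, P36)
P32  (by R15: P6, P23, P5)
P25  (by R17: P36)
P14  (by R22: P19)
P35  (by R11: P12, P24, P28)
P30  (by R24: P35, P14)
P2  (by R10: P30, P34)
P43  (by R4: P2, P25)
P31  (by R12: P43)
P27  (by R13: P31, P42)
P38  (by R6: P27, P32)

Yes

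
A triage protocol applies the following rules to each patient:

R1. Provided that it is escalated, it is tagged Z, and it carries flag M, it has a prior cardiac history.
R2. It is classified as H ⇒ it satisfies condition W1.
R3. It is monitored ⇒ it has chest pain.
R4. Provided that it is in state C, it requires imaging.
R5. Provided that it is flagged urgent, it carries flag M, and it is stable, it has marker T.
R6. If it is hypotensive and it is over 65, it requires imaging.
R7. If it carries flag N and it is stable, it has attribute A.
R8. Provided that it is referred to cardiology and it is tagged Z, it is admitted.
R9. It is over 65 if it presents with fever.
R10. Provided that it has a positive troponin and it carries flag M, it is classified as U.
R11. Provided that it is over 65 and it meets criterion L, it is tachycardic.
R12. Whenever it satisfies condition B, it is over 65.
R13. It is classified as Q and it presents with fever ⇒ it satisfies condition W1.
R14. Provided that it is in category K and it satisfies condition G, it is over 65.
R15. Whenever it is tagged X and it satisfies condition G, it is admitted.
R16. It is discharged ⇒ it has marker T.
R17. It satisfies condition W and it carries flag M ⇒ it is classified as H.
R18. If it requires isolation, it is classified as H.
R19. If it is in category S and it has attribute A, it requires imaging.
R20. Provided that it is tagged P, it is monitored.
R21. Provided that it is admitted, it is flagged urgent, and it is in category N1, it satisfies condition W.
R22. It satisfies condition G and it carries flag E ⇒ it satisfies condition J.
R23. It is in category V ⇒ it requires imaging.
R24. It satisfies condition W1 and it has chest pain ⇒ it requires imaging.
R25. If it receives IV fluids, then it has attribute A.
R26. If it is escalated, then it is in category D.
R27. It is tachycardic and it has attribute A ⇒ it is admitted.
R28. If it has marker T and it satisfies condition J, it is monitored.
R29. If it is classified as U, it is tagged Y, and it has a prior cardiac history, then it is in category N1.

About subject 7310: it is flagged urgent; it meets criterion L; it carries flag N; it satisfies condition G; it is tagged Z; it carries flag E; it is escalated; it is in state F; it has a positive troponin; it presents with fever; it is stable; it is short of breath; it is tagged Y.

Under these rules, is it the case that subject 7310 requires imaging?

Forward chaining from the given facts derives: has attribute A, is over 65, is tachycardic, satisfies condition J, is in category D, is admitted.
Rules concluding "it requires imaging": R4 needs "it is in state C"; R6 needs "it is hypotensive"; R19 needs "it is in category S"; R23 needs "it is in category V"; R24 needs "it satisfies condition W1" — none of these are established.

No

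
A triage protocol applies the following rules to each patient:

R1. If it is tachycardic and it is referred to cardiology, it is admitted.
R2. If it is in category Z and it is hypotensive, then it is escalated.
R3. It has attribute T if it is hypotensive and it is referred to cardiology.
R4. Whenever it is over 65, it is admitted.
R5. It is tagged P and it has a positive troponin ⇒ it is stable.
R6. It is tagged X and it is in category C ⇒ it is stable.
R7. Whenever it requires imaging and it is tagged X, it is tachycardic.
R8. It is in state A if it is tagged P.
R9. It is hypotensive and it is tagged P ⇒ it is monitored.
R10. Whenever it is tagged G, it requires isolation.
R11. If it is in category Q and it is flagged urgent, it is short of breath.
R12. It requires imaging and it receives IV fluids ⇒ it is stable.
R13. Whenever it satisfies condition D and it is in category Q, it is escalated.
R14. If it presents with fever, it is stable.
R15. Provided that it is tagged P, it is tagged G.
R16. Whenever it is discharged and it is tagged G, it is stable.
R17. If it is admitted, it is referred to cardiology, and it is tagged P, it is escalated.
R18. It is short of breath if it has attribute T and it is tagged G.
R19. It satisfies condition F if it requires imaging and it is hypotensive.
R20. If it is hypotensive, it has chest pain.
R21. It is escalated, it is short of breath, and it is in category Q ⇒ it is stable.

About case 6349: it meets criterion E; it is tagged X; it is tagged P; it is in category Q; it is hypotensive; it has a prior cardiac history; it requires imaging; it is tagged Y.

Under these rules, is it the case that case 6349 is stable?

No

Forward chaining from the given facts derives: is tachycardic, is in state A, is monitored, is tagged G, satisfies condition F, has chest pain, requires isolation.
Rules concluding "it is stable": R5 needs "it has a positive troponin"; R6 needs "it is in category C"; R12 needs "it receives IV fluids"; R14 needs "it presents with fever"; R16 needs "it is discharged"; R21 needs "it is escalated" — none of these are established.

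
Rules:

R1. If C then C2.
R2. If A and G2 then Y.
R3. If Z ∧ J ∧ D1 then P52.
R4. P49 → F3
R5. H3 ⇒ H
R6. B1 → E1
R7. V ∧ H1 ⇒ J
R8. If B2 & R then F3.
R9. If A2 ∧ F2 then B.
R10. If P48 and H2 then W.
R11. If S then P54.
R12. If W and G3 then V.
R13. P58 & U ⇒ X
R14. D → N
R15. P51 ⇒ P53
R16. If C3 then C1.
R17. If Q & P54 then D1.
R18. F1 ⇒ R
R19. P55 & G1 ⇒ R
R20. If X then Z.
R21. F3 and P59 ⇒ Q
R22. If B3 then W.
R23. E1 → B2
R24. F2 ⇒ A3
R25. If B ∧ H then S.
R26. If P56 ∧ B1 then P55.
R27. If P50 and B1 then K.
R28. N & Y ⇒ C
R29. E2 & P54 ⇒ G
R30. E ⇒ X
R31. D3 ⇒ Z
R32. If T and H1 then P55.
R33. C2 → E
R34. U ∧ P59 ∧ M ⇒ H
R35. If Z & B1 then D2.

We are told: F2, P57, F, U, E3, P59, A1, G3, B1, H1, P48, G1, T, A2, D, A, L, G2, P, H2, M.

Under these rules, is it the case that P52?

Y  (by R2: A, G2)
E1  (by R6: B1)
B  (by R9: A2, F2)
W  (by R10: P48, H2)
V  (by R12: W, G3)
N  (by R14: D)
B2  (by R23: E1)
C  (by R28: N, Y)
P55  (by R32: T, H1)
H  (by R34: U, P59, M)
C2  (by R1: C)
J  (by R7: V, H1)
R  (by R19: P55, G1)
S  (by R25: B, H)
E  (by R33: C2)
F3  (by R8: B2, R)
P54  (by R11: S)
Q  (by R21: F3, P59)
X  (by R30: E)
D1  (by R17: Q, P54)
Z  (by R20: X)
P52  (by R3: Z, J, D1)

Yes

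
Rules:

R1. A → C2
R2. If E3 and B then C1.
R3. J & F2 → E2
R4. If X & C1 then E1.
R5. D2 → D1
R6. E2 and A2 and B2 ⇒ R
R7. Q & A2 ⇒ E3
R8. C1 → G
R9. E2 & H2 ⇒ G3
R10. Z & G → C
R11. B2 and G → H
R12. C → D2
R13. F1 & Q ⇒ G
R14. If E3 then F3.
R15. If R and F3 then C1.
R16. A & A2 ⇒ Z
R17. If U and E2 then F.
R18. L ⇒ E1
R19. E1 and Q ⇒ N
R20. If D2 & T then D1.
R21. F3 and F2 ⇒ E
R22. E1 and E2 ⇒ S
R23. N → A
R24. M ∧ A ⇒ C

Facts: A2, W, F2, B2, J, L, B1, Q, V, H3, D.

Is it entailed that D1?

E2  (by R3: J, F2)
R  (by R6: E2, A2, B2)
E3  (by R7: Q, A2)
F3  (by R14: E3)
C1  (by R15: R, F3)
E1  (by R18: L)
N  (by R19: E1, Q)
A  (by R23: N)
G  (by R8: C1)
Z  (by R16: A, A2)
C  (by R10: Z, G)
D2  (by R12: C)
D1  (by R5: D2)

Yes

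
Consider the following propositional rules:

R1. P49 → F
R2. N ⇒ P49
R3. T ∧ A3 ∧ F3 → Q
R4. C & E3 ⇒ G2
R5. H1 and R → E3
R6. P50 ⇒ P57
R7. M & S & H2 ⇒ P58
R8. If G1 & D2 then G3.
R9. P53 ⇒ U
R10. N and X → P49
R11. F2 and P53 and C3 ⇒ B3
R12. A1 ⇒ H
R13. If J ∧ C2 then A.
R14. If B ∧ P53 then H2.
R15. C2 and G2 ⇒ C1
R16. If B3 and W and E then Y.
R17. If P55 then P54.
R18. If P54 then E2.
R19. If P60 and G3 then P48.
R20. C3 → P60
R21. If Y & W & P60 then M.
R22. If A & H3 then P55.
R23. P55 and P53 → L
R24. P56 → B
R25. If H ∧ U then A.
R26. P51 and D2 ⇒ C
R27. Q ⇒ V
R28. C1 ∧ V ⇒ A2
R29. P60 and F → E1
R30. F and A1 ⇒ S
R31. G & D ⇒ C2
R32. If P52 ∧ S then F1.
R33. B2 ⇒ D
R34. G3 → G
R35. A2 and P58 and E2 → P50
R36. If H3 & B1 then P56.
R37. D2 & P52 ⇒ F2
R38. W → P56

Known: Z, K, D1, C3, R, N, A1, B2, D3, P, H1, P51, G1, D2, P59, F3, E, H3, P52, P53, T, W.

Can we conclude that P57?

Forward chaining from the given facts derives: P49, E3, G3, U, H, P60, A, C, D, G, F2, P56, F, G2, B3, Y, P48, M, P55, L, B, E1, S, C2, F1, H2, C1, P54, E2, P58.
The only rule concluding P57 is R6, which needs P50; that is never established.

No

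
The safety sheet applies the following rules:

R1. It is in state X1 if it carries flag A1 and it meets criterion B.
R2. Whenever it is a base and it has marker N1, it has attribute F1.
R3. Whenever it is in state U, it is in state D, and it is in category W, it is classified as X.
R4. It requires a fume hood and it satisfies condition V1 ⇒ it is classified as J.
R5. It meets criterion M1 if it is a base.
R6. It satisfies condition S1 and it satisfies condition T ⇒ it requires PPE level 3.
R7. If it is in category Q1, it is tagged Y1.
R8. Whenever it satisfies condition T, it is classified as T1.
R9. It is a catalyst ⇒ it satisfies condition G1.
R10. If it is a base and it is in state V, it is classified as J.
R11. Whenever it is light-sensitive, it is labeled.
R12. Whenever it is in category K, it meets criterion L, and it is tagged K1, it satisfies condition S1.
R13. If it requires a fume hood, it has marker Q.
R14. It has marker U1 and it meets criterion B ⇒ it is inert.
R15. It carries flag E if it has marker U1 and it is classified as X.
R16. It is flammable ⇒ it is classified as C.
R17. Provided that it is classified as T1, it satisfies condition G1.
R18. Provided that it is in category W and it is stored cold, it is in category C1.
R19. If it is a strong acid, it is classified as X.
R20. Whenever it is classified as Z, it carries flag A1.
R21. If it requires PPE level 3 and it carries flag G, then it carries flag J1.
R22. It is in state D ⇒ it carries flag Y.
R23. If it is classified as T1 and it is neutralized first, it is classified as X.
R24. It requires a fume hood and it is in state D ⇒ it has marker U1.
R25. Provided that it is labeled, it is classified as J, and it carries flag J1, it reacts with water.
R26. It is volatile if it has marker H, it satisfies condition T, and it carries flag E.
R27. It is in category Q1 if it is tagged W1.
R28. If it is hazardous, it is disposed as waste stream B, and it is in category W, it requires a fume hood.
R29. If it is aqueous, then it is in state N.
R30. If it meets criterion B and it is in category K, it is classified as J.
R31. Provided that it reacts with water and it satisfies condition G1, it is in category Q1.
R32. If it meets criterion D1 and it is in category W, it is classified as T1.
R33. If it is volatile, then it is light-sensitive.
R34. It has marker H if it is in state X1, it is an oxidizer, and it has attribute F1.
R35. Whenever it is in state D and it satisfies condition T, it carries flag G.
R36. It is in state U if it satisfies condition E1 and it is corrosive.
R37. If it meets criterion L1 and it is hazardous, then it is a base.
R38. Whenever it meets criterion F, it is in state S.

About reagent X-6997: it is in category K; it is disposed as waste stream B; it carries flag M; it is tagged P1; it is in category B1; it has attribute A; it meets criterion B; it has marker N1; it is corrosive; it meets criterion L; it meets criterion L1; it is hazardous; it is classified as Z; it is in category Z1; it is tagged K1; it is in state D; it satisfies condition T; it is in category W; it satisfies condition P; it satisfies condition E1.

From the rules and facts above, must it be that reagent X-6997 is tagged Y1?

No

Forward chaining from the given facts derives: is classified as T1, satisfies condition S1, satisfies condition G1, carries flag A1, carries flag Y, requires a fume hood, is classified as J, carries flag G, is in state U, is a base, is in state X1, has attribute F1, is classified as X, meets criterion M1, requires PPE level 3, has marker Q, carries flag J1, has marker U1, is inert, carries flag E.
The only rule concluding "it is tagged Y1" is R7, which needs "it is in category Q1"; that is never established.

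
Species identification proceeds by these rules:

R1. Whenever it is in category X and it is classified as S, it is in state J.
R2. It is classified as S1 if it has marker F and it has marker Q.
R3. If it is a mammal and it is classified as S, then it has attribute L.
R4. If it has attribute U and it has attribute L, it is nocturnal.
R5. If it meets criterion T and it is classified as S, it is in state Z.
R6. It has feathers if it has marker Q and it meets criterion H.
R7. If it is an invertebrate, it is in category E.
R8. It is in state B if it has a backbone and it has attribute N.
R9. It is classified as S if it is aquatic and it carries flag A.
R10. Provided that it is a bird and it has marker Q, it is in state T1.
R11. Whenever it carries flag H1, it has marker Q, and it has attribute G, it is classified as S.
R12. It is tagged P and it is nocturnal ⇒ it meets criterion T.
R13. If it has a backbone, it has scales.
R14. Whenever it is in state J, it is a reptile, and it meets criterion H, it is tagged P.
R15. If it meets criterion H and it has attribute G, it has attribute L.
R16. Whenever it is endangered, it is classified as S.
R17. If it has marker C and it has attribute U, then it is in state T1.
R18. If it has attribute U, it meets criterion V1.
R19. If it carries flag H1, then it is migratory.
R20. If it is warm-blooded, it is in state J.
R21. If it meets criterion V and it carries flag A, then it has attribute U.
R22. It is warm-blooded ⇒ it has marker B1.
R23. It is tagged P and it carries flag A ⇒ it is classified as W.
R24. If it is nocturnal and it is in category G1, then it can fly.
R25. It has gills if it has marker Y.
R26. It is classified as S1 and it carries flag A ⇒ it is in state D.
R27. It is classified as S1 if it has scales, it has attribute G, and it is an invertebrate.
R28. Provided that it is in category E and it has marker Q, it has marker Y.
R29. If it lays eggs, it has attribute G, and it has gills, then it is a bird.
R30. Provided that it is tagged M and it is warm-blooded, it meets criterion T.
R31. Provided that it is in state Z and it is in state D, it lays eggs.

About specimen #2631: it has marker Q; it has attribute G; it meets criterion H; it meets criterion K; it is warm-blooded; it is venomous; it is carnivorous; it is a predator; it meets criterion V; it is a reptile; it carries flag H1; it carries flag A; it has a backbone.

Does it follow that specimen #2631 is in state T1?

No

Forward chaining from the given facts derives: has feathers, is classified as S, has scales, has attribute L, is migratory, is in state J, has attribute U, has marker B1, is nocturnal, is tagged P, meets criterion V1, is classified as W, meets criterion T, is in state Z.
Rules concluding "it is in state T1": R10 needs "it is a bird"; R17 needs "it has marker C" — none of these are established.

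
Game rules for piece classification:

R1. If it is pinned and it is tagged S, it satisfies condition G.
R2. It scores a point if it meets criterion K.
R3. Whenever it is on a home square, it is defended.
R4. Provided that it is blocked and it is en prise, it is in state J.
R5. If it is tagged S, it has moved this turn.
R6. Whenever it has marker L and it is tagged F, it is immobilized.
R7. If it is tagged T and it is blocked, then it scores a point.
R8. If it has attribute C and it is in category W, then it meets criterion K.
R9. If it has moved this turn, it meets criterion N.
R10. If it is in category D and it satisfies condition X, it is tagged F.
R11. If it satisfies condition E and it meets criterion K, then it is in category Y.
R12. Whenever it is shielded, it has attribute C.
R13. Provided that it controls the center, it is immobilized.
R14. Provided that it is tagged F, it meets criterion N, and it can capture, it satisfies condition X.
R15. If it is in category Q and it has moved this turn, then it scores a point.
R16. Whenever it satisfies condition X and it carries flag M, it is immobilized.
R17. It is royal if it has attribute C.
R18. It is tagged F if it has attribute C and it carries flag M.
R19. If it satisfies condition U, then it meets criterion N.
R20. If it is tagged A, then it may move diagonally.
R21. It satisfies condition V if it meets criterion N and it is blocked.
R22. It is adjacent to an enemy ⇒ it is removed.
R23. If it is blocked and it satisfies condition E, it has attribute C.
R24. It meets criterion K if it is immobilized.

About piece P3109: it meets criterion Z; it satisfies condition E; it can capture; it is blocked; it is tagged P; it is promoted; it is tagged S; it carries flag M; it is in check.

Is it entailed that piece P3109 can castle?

No

Forward chaining from the given facts derives: has moved this turn, meets criterion N, satisfies condition V, has attribute C, is royal, is tagged F, satisfies condition X, is immobilized, meets criterion K, scores a point, is in category Y.
No rule has "it can castle" as its conclusion, and it is not among the given facts.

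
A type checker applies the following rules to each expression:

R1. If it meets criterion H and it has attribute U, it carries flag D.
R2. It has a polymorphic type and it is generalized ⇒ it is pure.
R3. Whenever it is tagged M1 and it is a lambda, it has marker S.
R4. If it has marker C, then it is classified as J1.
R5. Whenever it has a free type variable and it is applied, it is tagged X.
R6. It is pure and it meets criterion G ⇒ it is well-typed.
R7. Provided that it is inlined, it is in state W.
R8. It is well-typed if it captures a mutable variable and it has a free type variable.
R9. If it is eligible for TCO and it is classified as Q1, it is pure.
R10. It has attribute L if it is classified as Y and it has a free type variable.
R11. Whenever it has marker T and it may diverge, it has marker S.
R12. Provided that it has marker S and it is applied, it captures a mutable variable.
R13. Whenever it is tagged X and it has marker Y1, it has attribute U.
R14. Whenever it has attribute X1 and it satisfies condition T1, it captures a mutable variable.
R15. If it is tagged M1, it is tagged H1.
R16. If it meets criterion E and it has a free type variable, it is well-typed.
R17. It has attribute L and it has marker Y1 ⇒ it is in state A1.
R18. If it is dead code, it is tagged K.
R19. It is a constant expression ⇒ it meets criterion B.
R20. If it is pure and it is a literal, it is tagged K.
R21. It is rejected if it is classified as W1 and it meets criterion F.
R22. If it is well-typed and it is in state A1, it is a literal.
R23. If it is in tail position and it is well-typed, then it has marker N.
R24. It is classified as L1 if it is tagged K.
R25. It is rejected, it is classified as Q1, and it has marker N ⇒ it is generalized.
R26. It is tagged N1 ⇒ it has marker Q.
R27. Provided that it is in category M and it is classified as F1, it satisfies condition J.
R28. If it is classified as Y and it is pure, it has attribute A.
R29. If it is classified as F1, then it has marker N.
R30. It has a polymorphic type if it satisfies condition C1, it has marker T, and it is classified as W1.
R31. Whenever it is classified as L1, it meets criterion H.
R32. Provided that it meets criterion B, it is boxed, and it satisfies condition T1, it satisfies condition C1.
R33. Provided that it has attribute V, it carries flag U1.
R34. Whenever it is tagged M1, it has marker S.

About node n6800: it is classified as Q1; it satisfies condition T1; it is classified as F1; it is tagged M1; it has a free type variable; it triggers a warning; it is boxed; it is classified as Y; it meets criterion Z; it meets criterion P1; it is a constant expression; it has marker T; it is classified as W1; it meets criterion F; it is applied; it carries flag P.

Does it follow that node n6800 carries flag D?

Forward chaining from the given facts derives: is tagged X, has attribute L, is tagged H1, meets criterion B, is rejected, has marker N, satisfies condition C1, has marker S, captures a mutable variable, is generalized, has a polymorphic type, is pure, is well-typed, has attribute A.
The only rule concluding "it carries flag D" is R1, which needs "it meets criterion H"; that is never established.

No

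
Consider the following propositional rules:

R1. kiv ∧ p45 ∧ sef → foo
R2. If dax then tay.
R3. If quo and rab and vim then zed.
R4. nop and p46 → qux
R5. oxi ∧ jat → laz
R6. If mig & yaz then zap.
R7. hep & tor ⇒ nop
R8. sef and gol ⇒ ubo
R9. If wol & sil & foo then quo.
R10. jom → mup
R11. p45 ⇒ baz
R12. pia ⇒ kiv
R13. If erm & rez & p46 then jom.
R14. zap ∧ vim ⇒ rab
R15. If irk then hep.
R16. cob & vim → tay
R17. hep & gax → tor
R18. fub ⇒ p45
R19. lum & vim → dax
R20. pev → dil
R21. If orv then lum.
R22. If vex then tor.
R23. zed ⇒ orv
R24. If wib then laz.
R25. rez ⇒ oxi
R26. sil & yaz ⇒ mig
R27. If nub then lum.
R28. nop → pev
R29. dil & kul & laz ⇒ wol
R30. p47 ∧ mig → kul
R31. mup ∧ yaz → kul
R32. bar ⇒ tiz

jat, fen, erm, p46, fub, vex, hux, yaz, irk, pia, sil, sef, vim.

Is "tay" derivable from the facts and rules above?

No

Forward chaining from the given facts derives: kiv, hep, p45, tor, mig, foo, zap, nop, baz, rab, pev, qux, dil.
Rules concluding tay: R2 needs dax; R16 needs cob — none of these are established.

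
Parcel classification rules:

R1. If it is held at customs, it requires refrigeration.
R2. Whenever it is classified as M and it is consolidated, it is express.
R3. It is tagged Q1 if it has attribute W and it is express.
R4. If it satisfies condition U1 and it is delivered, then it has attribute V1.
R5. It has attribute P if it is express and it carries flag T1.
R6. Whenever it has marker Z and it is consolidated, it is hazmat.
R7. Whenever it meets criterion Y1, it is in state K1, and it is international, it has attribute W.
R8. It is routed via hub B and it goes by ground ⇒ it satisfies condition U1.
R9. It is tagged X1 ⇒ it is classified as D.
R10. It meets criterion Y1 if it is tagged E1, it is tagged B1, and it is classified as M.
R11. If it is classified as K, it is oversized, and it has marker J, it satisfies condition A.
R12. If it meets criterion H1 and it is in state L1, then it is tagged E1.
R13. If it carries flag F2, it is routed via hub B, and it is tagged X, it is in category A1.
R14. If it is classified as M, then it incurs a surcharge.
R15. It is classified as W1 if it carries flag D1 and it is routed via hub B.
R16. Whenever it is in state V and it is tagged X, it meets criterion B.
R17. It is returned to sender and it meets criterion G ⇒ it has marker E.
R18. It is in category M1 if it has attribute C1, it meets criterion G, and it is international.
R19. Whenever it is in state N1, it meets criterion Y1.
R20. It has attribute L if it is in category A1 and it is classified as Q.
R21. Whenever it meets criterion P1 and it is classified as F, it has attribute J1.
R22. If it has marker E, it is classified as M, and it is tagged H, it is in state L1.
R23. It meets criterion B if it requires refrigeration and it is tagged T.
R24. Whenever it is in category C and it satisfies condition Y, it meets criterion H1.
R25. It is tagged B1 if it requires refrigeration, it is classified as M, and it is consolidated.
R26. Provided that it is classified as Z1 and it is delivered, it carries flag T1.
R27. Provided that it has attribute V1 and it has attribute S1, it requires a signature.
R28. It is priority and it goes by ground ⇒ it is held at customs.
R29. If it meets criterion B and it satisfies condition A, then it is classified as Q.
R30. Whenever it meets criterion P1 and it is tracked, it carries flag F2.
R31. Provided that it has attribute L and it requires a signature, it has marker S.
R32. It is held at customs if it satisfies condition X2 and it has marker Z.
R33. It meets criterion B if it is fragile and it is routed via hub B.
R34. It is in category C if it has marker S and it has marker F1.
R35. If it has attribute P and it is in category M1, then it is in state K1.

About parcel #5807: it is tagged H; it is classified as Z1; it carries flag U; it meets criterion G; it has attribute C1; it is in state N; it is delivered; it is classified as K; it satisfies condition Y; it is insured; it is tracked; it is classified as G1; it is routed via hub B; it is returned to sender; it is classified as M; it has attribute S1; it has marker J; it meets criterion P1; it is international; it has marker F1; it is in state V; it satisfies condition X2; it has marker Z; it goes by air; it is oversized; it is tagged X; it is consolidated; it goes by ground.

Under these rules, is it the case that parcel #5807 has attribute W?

Yes

By R2 (it is classified as M, it is consolidated): it is express.
By R8 (it is routed via hub B, it goes by ground): it satisfies condition U1.
By R11 (it is classified as K, it is oversized, it has marker J): it satisfies condition A.
By R16 (it is in state V, it is tagged X): it meets criterion B.
By R17 (it is returned to sender, it meets criterion G): it has marker E.
By R18 (it has attribute C1, it meets criterion G, it is international): it is in category M1.
By R22 (it has marker E, it is classified as M, it is tagged H): it is in state L1.
By R26 (it is classified as Z1, it is delivered): it carries flag T1.
By R29 (it meets criterion B, it satisfies condition A): it is classified as Q.
By R30 (it meets criterion P1, it is tracked): it carries flag F2.
By R32 (it satisfies condition X2, it has marker Z): it is held at customs.
By R1 (it is held at customs): it requires refrigeration.
By R4 (it satisfies condition U1, it is delivered): it has attribute V1.
By R5 (it is express, it carries flag T1): it has attribute P.
By R13 (it carries flag F2, it is routed via hub B, it is tagged X): it is in category A1.
By R20 (it is in category A1, it is classified as Q): it has attribute L.
By R25 (it requires refrigeration, it is classified as M, it is consolidated): it is tagged B1.
By R27 (it has attribute V1, it has attribute S1): it requires a signature.
By R31 (it has attribute L, it requires a signature): it has marker S.
By R34 (it has marker S, it has marker F1): it is in category C.
By R35 (it has attribute P, it is in category M1): it is in state K1.
By R24 (it is in category C, it satisfies condition Y): it meets criterion H1.
By R12 (it meets criterion H1, it is in state L1): it is tagged E1.
By R10 (it is tagged E1, it is tagged B1, it is classified as M): it meets criterion Y1.
By R7 (it meets criterion Y1, it is in state K1, it is international): it has attribute W.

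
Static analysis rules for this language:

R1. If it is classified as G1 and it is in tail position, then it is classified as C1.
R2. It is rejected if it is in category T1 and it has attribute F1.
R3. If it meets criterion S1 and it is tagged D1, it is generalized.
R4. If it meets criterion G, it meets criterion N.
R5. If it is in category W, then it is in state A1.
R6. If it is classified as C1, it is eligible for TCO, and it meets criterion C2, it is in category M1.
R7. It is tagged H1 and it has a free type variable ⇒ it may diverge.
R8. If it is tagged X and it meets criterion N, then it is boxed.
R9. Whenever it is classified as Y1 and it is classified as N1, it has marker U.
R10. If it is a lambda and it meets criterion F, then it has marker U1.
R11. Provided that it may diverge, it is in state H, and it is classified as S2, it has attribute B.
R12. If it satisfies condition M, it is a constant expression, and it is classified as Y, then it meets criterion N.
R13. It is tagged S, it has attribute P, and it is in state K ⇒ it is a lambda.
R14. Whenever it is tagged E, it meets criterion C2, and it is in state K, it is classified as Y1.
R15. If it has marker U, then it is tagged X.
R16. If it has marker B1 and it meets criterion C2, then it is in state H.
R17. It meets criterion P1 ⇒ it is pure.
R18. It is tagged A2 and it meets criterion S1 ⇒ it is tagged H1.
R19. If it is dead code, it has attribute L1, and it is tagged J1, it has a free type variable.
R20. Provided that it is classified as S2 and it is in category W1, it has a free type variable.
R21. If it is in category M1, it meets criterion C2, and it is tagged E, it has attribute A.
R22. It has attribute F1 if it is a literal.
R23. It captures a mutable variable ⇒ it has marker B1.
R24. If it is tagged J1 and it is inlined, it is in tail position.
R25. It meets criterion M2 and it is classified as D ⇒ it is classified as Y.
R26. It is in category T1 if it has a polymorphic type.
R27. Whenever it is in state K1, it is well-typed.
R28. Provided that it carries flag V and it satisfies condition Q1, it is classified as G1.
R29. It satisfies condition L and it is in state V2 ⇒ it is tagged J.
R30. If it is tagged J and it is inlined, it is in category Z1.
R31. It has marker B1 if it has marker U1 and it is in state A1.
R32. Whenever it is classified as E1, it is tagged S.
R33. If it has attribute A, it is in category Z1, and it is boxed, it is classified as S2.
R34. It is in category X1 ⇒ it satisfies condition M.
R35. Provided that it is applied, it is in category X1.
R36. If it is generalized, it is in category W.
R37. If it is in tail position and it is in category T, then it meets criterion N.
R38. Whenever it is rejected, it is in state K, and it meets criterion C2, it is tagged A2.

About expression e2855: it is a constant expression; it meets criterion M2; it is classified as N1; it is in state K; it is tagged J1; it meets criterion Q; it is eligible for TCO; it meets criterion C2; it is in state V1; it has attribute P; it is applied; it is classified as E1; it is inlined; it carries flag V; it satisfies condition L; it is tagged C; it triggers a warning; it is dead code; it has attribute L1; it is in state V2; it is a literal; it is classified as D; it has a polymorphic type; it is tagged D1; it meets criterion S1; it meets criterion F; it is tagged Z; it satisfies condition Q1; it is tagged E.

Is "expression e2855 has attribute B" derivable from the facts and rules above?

By R3 (it meets criterion S1, it is tagged D1): it is generalized.
By R14 (it is tagged E, it meets criterion C2, it is in state K): it is classified as Y1.
By R19 (it is dead code, it has attribute L1, it is tagged J1): it has a free type variable.
By R22 (it is a literal): it has attribute F1.
By R24 (it is tagged J1, it is inlined): it is in tail position.
By R25 (it meets criterion M2, it is classified as D): it is classified as Y.
By R26 (it has a polymorphic type): it is in category T1.
By R28 (it carries flag V, it satisfies condition Q1): it is classified as G1.
By R29 (it satisfies condition L, it is in state V2): it is tagged J.
By R30 (it is tagged J, it is inlined): it is in category Z1.
By R32 (it is classified as E1): it is tagged S.
By R35 (it is applied): it is in category X1.
By R36 (it is generalized): it is in category W.
By R1 (it is classified as G1, it is in tail position): it is classified as C1.
By R2 (it is in category T1, it has attribute F1): it is rejected.
By R5 (it is in category W): it is in state A1.
By R6 (it is classified as C1, it is eligible for TCO, it meets criterion C2): it is in category M1.
By R9 (it is classified as Y1, it is classified as N1): it has marker U.
By R13 (it is tagged S, it has attribute P, it is in state K): it is a lambda.
By R15 (it has marker U): it is tagged X.
By R21 (it is in category M1, it meets criterion C2, it is tagged E): it has attribute A.
By R34 (it is in category X1): it satisfies condition M.
By R38 (it is rejected, it is in state K, it meets criterion C2): it is tagged A2.
By R10 (it is a lambda, it meets criterion F): it has marker U1.
By R12 (it satisfies condition M, it is a constant expression, it is classified as Y): it meets criterion N.
By R18 (it is tagged A2, it meets criterion S1): it is tagged H1.
By R31 (it has marker U1, it is in state A1): it has marker B1.
By R7 (it is tagged H1, it has a free type variable): it may diverge.
By R8 (it is tagged X, it meets criterion N): it is boxed.
By R16 (it has marker B1, it meets criterion C2): it is in state H.
By R33 (it has attribute A, it is in category Z1, it is boxed): it is classified as S2.
By R11 (it may diverge, it is in state H, it is classified as S2): it has attribute B.

Yes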